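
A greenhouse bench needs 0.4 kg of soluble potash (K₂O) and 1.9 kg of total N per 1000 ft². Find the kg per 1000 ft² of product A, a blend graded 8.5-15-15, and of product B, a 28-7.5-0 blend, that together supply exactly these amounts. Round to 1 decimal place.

2.7 kg product A, 6.0 kg product B

Let a = kg of product A, b = kg of product B (per 1000 ft²).
K₂O: 0.15·a + 0·b = 0.4
N: 0.085·a + 0.28·b = 1.9
From row1: a = (0.4 − 0·b) / 0.15.
Into row2: 0.085·(0.4 − 0·b)/0.15 + 0.28·b = 1.9 → b = 5.97619, a = 2.66667.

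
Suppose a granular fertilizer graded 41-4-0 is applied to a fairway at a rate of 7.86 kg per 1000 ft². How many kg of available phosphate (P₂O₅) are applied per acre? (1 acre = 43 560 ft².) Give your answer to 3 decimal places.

13.695 kg P₂O₅ per acre

P₂O₅ per 1000 ft² = 7.86 × 4% = 0.3144 kg.
Convert to per acre: 0.3144 × 43.56 = 13.6953 kg.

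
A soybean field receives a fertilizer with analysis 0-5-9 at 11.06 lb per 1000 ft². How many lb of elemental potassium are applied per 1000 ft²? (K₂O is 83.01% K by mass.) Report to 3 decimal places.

0.826 lb K per thousand sq ft

K₂O per 1000 ft² = 11.06 × 9% = 0.9954 lb.
Elemental K = 0.9954 × 0.8301 = 0.826282 lb per 1000 ft².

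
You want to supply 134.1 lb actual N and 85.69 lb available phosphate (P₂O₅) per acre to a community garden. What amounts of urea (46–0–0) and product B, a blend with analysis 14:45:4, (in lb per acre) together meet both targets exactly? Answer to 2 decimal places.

Let a = lb of urea, b = lb of product B (per acre).
N: 0.46·a + 0.14·b = 134.1
P₂O₅: 0·a + 0.45·b = 85.69
Solving simultaneously: a = 233.567, b = 190.422.

233.57 lb urea, 190.42 lb product B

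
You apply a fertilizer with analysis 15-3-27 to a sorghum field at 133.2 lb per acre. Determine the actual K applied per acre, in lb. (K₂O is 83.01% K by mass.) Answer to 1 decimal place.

K₂O per acre = 133.2 × 27% = 35.964 lb.
Elemental K = 35.964 × 0.8301 = 29.8537 lb per acre.

29.9 lb K per acre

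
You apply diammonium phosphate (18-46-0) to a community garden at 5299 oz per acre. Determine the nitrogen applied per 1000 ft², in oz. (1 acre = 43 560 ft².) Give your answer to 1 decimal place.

21.9 oz N per thousand sq ft

nitrogen per acre = 5299 × 18% = 953.82 oz.
Convert to per 1000 ft²: 953.82 × 0.0229568 = 21.8967 oz.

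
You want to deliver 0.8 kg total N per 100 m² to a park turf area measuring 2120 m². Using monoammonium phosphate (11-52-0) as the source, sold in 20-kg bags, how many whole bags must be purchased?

8 bags

Product per 100 m² = 0.8 / 11% = 7.27273 kg.
Total product = 7.27273 × 2120 / 100 = 154.182 kg.
Bags = ⌈154.182 / 20⌉ = 8.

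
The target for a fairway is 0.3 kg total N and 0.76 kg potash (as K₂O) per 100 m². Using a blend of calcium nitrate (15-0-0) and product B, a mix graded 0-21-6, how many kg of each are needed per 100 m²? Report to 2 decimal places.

2.00 kg calcium nitrate, 12.67 kg product B

Per-100 m² balance (a = calcium nitrate, b = product B):
N: 0.15·a + 0·b = 0.3
K₂O: 0·a + 0.06·b = 0.76
Solving simultaneously: a = 2, b = 12.6667.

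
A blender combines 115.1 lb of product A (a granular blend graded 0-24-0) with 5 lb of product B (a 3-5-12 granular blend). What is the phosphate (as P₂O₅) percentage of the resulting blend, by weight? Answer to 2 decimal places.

23.21% P₂O₅

Total mass = 115.1 + 5 = 120.1 lb.
P₂O₅ mass = 24%×115.1 + 5%×5 = 27.874 lb.
% P₂O₅ = 27.874 / 120.1 = 23.209%.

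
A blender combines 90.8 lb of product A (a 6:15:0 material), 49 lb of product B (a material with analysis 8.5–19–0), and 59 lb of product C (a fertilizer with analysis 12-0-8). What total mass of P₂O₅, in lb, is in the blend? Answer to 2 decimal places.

22.93 lb P₂O₅

P₂O₅ mass = 15%×90.8 + 19%×49 + 0%×59 = 22.93 lb.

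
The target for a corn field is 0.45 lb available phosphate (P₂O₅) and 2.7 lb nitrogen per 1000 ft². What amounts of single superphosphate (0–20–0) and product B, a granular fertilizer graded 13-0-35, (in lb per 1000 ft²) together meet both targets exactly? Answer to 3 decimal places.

2.250 lb single superphosphate, 20.769 lb product B

With a, b = lb per 1000 ft² of single superphosphate and product B:
P₂O₅: 0.2·a + 0·b = 0.45
N: 0·a + 0.13·b = 2.7
Solving simultaneously: a = 2.25, b = 20.7692.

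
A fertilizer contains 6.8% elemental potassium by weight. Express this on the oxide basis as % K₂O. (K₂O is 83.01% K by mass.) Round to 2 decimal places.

8.19% K₂O

%K₂O = 6.8 / 0.8301 = 8.19178%.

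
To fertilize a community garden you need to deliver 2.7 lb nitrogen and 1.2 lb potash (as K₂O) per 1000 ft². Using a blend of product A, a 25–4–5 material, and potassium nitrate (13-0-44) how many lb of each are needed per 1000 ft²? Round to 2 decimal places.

Let a = lb of product A, b = lb of potassium nitrate (per 1000 ft²).
N: 0.25·a + 0.13·b = 2.7
K₂O: 0.05·a + 0.44·b = 1.2
From row1: a = (2.7 − 0.13·b) / 0.25.
Into row2: 0.05·(2.7 − 0.13·b)/0.25 + 0.44·b = 1.2 → b = 1.5942, a = 9.97101.

9.97 lb product A, 1.59 lb potassium nitrate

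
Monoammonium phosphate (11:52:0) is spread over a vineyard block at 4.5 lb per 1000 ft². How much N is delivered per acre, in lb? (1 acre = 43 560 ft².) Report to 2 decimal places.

21.56 lb N per acre

nitrogen per 1000 ft² = 4.5 × 11% = 0.495 lb.
Convert to per acre: 0.495 × 43.56 = 21.5622 lb.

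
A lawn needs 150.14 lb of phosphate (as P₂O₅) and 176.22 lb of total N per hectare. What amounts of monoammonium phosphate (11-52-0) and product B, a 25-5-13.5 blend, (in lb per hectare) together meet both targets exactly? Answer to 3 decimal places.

Let a = lb of monoammonium phosphate, b = lb of product B (per hectare).
P₂O₅: 0.52·a + 0.05·b = 150.14
N: 0.11·a + 0.25·b = 176.22
Solving simultaneously: a = 230.7149, b = 603.36546.

230.715 lb monoammonium phosphate, 603.365 lb product B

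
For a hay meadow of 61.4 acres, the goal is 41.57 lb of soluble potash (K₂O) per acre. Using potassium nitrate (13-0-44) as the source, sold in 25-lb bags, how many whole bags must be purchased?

Product per acre = 41.57 / 44% = 94.4773 lb.
Total product = 94.4773 × 61.4 = 5800.9 lb.
Bags = ⌈5800.9 / 25⌉ = 233.

233 bags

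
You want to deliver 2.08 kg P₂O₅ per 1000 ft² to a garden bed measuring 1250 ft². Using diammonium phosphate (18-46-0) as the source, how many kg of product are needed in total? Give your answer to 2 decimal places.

5.65 kg

Product per 1000 ft² = 2.08 / 46% = 4.52174 kg.
Total product = 4.52174 × 1250 / 1000 = 5.65217 kg.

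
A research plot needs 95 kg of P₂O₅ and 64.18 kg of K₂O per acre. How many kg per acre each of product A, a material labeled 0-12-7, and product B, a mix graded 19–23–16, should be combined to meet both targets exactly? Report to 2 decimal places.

141.48 kg product A, 339.23 kg product B

Per-acre balance (a = product A, b = product B):
P₂O₅: 0.12·a + 0.23·b = 95
K₂O: 0.07·a + 0.16·b = 64.18
Eliminate a: (row1) − 0.12/0.07·(row2) → -0.0442857·b = -15.0229, so b = 339.226.
Back-substitute: a = (95 − 0.23·339.226) / 0.12 = 141.484.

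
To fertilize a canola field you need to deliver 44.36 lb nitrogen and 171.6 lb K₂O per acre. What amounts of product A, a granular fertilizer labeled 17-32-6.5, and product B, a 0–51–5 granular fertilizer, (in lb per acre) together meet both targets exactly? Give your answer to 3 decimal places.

With a, b = lb per acre of product A and product B:
N: 0.17·a + 0·b = 44.36
K₂O: 0.065·a + 0.05·b = 171.6
Eliminate a: (row1) − 0.17/0.065·(row2) → -0.130769·b = -404.44, so b = 3092.77647.
Back-substitute: a = (44.36 − 0·3092.77647) / 0.17 = 260.9412.

260.941 lb product A, 3092.776 lb product B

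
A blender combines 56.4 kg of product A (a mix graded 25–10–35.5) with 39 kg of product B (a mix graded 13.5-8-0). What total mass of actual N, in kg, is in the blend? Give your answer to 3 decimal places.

N mass = 25%×56.4 + 13.5%×39 = 19.365 kg.

19.365 kg N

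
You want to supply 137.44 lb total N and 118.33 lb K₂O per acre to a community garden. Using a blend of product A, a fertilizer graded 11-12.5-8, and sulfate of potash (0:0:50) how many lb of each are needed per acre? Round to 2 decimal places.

1249.45 lb product A, 36.75 lb sulfate of potash

Let a = lb of product A, b = lb of sulfate of potash (per acre).
N: 0.11·a + 0·b = 137.44
K₂O: 0.08·a + 0.5·b = 118.33
Solving simultaneously: a = 1249.4545, b = 36.7473.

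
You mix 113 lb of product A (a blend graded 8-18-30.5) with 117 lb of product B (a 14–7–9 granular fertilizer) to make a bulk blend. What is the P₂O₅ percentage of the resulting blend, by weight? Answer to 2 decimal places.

12.40% P₂O₅

Total mass = 113 + 117 = 230 lb.
P₂O₅ mass = 18%×113 + 7%×117 = 28.53 lb.
% P₂O₅ = 28.53 / 230 = 12.4043%.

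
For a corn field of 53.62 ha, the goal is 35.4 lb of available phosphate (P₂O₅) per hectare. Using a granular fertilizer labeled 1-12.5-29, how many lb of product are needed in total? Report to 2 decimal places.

15185.18 lb

Product per hectare = 35.4 / 12.5% = 283.2 lb.
Total product = 283.2 × 53.62 = 15185.184 lb.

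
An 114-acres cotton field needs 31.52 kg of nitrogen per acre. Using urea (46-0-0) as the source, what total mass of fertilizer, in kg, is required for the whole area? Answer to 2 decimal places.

7811.48 kg

Product per acre = 31.52 / 46% = 68.5217 kg.
Total product = 68.5217 × 114 = 7811.478 kg.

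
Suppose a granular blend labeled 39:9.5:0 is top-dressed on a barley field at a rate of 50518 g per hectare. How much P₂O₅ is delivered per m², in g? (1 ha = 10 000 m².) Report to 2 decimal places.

0.48 g P₂O₅ per sq m

P₂O₅ per hectare = 50518 × 9.5% = 4799.21 g.
Convert to per m²: 4799.21 × 0.0001 = 0.479921 g.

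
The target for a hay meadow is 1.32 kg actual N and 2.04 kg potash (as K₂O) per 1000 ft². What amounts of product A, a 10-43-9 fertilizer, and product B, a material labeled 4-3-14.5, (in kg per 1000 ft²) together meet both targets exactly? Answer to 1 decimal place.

10.1 kg product A, 7.8 kg product B

Per-1000 ft² balance (a = product A, b = product B):
N: 0.1·a + 0.04·b = 1.32
K₂O: 0.09·a + 0.145·b = 2.04
Solving simultaneously: a = 10.0734, b = 7.81651.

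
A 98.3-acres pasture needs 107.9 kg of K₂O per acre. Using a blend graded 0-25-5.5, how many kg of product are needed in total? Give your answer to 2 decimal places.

192846.73 kg

Product per acre = 107.9 / 5.5% = 1961.82 kg.
Total product = 1961.82 × 98.3 = 192846.727 kg.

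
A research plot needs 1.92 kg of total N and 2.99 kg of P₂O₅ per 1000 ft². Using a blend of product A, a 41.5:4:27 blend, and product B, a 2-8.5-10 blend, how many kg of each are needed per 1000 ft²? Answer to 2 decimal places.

3.00 kg product A, 33.77 kg product B

Let a = kg of product A, b = kg of product B (per 1000 ft²).
N: 0.415·a + 0.02·b = 1.92
P₂O₅: 0.04·a + 0.085·b = 2.99
Solving simultaneously: a = 2.99927, b = 33.765.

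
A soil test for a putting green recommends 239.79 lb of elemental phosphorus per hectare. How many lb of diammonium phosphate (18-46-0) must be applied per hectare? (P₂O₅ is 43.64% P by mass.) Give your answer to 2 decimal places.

1194.51 lb of product per hectare

As P₂O₅: 239.79 / 0.4364 = 549.473 lb per hectare.
Product per hectare = 549.473 / 46% = 1194.506 lb.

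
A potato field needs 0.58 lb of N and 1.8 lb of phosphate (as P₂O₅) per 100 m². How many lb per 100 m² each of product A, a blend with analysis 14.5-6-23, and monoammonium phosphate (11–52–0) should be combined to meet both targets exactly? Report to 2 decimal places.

With a, b = lb per 100 m² of product A and monoammonium phosphate:
N: 0.145·a + 0.11·b = 0.58
P₂O₅: 0.06·a + 0.52·b = 1.8
Eliminate b: (row1) − 0.11/0.52·(row2) → 0.132308·a = 0.199231, so a = 1.50581.
Then b = (1.8 − 0.06·1.50581) / 0.52 = 3.28779.

1.51 lb product A, 3.29 lb monoammonium phosphate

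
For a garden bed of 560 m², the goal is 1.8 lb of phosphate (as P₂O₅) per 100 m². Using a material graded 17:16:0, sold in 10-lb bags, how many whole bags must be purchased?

7 bags

Product per 100 m² = 1.8 / 16% = 11.25 lb.
Total product = 11.25 × 560 / 100 = 63 lb.
Bags = ⌈63 / 10⌉ = 7.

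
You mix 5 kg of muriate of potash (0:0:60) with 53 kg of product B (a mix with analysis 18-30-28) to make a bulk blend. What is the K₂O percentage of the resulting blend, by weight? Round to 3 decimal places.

Total mass = 5 + 53 = 58 kg.
K₂O mass = 60%×5 + 28%×53 = 17.84 kg.
% K₂O = 17.84 / 58 = 30.7586%.

30.759% K₂O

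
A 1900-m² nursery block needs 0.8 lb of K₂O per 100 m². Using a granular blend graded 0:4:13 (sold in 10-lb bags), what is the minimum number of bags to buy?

Product per 100 m² = 0.8 / 13% = 6.15385 lb.
Total product = 6.15385 × 1900 / 100 = 116.923 lb.
Bags = ⌈116.923 / 10⌉ = 12.

12 bags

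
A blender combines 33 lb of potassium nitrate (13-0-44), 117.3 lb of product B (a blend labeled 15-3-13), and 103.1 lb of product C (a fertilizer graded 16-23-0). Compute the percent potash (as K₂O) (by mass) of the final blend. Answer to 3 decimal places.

11.748% K₂O

Total mass = 33 + 117.3 + 103.1 = 253.4 lb.
K₂O mass = 44%×33 + 13%×117.3 + 0%×103.1 = 29.769 lb.
% K₂O = 29.769 / 253.4 = 11.7478%.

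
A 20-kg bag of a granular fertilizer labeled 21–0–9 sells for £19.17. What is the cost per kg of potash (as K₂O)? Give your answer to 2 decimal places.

K₂O in bag = 20 × 9% = 1.8 kg.
Cost per kg K₂O = £19.17 / 1.8 = £10.6500.

£10.65 per kg K₂O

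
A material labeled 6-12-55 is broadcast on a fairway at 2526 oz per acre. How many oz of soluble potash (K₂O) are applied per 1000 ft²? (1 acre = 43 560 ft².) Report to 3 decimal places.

31.894 oz K₂O per thousand sq ft

K₂O per acre = 2526 × 55% = 1389.3 oz.
Convert to per 1000 ft²: 1389.3 × 0.0229568 = 31.8939 oz.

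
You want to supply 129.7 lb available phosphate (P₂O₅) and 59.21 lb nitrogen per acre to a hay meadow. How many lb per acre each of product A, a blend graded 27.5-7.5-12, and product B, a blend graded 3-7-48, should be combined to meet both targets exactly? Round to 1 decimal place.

Per-acre balance (a = product A, b = product B):
P₂O₅: 0.075·a + 0.07·b = 129.7
N: 0.275·a + 0.03·b = 59.21
From row1: a = (129.7 − 0.07·b) / 0.075.
Into row2: 0.275·(129.7 − 0.07·b)/0.075 + 0.03·b = 59.21 → b = 1836.87, a = 14.9235.

14.9 lb product A, 1836.9 lb product B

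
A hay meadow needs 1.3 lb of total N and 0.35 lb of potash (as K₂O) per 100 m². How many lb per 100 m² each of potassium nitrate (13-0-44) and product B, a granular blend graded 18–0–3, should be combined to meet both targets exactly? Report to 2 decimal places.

Let a = lb of potassium nitrate, b = lb of product B (per 100 m²).
N: 0.13·a + 0.18·b = 1.3
K₂O: 0.44·a + 0.03·b = 0.35
Eliminate a: (row1) − 0.13/0.44·(row2) → 0.171136·b = 1.19659, so b = 6.99203.
Back-substitute: a = (1.3 − 0.18·6.99203) / 0.13 = 0.318725.

0.32 lb potassium nitrate, 6.99 lb product B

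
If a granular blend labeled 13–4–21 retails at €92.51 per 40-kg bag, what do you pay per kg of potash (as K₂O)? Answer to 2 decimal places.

K₂O in bag = 40 × 21% = 8.4 kg.
Cost per kg K₂O = €92.51 / 8.4 = €11.0131.

€11.01 per kg K₂O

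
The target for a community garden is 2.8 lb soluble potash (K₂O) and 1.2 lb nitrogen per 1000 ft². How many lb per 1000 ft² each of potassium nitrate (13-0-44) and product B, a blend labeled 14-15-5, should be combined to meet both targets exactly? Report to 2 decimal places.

6.03 lb potassium nitrate, 2.98 lb product B

Let a = lb of potassium nitrate, b = lb of product B (per 1000 ft²).
K₂O: 0.44·a + 0.05·b = 2.8
N: 0.13·a + 0.14·b = 1.2
Eliminate a: (row1) − 0.44/0.13·(row2) → -0.423846·b = -1.26154, so b = 2.97641.
Back-substitute: a = (2.8 − 0.05·2.97641) / 0.44 = 6.02541.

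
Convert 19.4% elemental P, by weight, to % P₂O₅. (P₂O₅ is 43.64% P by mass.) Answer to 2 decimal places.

%P₂O₅ = 19.4 / 0.4364 = 44.4546%.

44.45% P₂O₅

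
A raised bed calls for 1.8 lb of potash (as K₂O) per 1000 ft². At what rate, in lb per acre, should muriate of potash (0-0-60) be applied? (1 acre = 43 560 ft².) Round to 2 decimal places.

Product per 1000 ft² = 1.8 / 60% = 3 lb.
Convert to per acre: 3 × 43.56 = 130.68 lb.

130.68 lb of product per acre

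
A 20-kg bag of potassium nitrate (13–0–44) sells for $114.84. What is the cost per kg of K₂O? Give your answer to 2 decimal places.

K₂O in bag = 20 × 44% = 8.8 kg.
Cost per kg K₂O = $114.84 / 8.8 = $13.0500.

$13.05 per kg K₂O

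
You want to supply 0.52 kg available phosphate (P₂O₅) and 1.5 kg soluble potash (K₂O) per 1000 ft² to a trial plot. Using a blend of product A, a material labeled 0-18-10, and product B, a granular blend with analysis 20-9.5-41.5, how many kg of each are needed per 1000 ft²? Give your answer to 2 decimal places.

With a, b = kg per 1000 ft² of product A and product B:
P₂O₅: 0.18·a + 0.095·b = 0.52
K₂O: 0.1·a + 0.415·b = 1.5
Eliminate b: (row1) − 0.095/0.415·(row2) → 0.157108·a = 0.176627, so a = 1.12423.
Then b = (1.5 − 0.1·1.12423) / 0.415 = 3.34356.

1.12 kg product A, 3.34 kg product B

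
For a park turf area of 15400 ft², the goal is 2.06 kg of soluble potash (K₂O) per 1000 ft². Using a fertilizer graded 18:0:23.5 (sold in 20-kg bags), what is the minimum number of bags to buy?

Product per 1000 ft² = 2.06 / 23.5% = 8.76596 kg.
Total product = 8.76596 × 15400 / 1000 = 134.996 kg.
Bags = ⌈134.996 / 20⌉ = 7.

7 bags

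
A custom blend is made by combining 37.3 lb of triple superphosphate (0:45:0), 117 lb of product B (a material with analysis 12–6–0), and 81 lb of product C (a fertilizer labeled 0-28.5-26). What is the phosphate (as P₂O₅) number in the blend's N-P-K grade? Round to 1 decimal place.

19.9% P₂O₅

Total mass = 37.3 + 117 + 81 = 235.3 lb.
P₂O₅ mass = 45%×37.3 + 6%×117 + 28.5%×81 = 46.89 lb.
% P₂O₅ = 46.89 / 235.3 = 19.9278%.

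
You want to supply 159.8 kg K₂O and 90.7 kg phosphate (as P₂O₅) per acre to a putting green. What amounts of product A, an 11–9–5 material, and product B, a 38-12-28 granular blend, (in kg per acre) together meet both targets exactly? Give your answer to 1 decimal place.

324.0 kg product A, 512.9 kg product B

Let a = kg of product A, b = kg of product B (per acre).
K₂O: 0.05·a + 0.28·b = 159.8
P₂O₅: 0.09·a + 0.12·b = 90.7
From row1: a = (159.8 − 0.28·b) / 0.05.
Into row2: 0.09·(159.8 − 0.28·b)/0.05 + 0.12·b = 90.7 → b = 512.865, a = 323.958.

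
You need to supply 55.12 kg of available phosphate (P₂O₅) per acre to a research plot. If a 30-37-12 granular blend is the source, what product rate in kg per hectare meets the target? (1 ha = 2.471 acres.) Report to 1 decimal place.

Product per acre = 55.12 / 37% = 148.973 kg.
Convert to per hectare: 148.973 × 2.471 = 368.112 kg.

368.1 kg of product per hectare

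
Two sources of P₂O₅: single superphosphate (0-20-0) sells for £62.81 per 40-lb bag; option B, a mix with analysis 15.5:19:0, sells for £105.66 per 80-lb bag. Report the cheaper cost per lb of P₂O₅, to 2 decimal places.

£6.95 per lb P₂O₅ (option B)

single superphosphate: P₂O₅ per bag = 40 × 20% = 8 lb; cost = 62.81 / 8 = £7.8513/lb P₂O₅.
option B: P₂O₅ per bag = 80 × 19% = 15.2 lb; cost = 105.66 / 15.2 = £6.9513/lb P₂O₅.
option B is cheaper.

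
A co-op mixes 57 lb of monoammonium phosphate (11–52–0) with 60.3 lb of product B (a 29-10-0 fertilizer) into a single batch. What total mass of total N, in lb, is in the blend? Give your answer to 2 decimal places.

N mass = 11%×57 + 29%×60.3 = 23.757 lb.

23.76 lb N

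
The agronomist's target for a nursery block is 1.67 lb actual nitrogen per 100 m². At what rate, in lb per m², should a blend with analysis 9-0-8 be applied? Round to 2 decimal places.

Product per 100 m² = 1.67 / 9% = 18.5556 lb.
Convert to per m²: 18.5556 × 0.01 = 0.185556 lb.

0.19 lb of product per sq m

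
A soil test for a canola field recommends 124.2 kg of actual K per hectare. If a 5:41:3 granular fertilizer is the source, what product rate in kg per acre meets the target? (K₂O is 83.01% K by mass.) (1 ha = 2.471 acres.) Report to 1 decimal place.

2018.4 kg of product per acre

As K₂O: 124.2 / 0.8301 = 149.621 kg per hectare.
Product per hectare = 149.621 / 3% = 4987.35 kg.
Convert to per acre: 4987.35 × 0.404694 = 2018.35 kg.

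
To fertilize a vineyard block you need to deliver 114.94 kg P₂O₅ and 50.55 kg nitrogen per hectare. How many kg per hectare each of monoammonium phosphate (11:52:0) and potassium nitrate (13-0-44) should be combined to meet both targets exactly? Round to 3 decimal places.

Let a = kg of monoammonium phosphate, b = kg of potassium nitrate (per hectare).
P₂O₅: 0.52·a + 0·b = 114.94
N: 0.11·a + 0.13·b = 50.55
Solving simultaneously: a = 221.03846, b = 201.8136.

221.038 kg monoammonium phosphate, 201.814 kg potassium nitrate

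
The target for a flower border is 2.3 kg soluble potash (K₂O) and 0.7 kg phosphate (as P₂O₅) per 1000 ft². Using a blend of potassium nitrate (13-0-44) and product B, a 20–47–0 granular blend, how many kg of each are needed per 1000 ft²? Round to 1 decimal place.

Per-1000 ft² balance (a = potassium nitrate, b = product B):
K₂O: 0.44·a + 0·b = 2.3
P₂O₅: 0·a + 0.47·b = 0.7
Solving simultaneously: a = 5.22727, b = 1.48936.

5.2 kg potassium nitrate, 1.5 kg product B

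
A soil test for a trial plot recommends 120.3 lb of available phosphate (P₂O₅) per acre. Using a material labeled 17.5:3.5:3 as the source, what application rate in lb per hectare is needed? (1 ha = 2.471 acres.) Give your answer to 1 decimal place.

8493.2 lb of product per hectare

Product per acre = 120.3 / 3.5% = 3437.14 lb.
Convert to per hectare: 3437.14 × 2.471 = 8493.18 lb.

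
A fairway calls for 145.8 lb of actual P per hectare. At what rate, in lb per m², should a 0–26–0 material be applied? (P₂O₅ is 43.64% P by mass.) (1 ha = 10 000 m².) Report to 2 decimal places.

0.13 lb of product per sq m

As P₂O₅: 145.8 / 0.4364 = 334.097 lb per hectare.
Product per hectare = 334.097 / 26% = 1284.99 lb.
Convert to per m²: 1284.99 × 0.0001 = 0.128499 lb.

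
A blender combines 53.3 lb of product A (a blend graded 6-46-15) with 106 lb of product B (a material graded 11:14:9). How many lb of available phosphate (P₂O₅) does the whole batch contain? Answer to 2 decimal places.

P₂O₅ mass = 46%×53.3 + 14%×106 = 39.358 lb.

39.36 lb P₂O₅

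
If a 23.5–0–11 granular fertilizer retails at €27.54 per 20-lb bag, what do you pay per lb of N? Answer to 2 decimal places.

€5.86 per lb N

N in bag = 20 × 23.5% = 4.7 lb.
Cost per lb N = €27.54 / 4.7 = €5.8596.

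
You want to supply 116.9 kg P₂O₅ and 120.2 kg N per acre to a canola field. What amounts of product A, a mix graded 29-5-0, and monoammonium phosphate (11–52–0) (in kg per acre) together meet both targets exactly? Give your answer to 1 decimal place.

341.7 kg product A, 192.0 kg monoammonium phosphate

With a, b = kg per acre of product A and monoammonium phosphate:
P₂O₅: 0.05·a + 0.52·b = 116.9
N: 0.29·a + 0.11·b = 120.2
Eliminate a: (row1) − 0.05/0.29·(row2) → 0.501034·b = 96.1759, so b = 191.955.
Back-substitute: a = (116.9 − 0.52·191.955) / 0.05 = 341.672.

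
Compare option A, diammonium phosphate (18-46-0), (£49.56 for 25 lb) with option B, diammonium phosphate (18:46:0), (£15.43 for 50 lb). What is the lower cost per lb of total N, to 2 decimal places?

£1.71 per lb N (option B)

option A: N per bag = 25 × 18% = 4.5 lb; cost = 49.56 / 4.5 = £11.0133/lb N.
option B: N per bag = 50 × 18% = 9 lb; cost = 15.43 / 9 = £1.7144/lb N.
option B is cheaper.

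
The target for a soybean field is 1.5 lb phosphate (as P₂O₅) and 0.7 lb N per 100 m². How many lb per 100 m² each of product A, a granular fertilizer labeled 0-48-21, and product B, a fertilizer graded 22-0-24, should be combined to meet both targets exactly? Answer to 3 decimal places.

3.125 lb product A, 3.182 lb product B

With a, b = lb per 100 m² of product A and product B:
P₂O₅: 0.48·a + 0·b = 1.5
N: 0·a + 0.22·b = 0.7
Solving simultaneously: a = 3.125, b = 3.18182.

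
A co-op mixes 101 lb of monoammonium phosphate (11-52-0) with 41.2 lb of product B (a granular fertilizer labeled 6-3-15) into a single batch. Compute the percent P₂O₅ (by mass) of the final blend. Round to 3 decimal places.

Total mass = 101 + 41.2 = 142.2 lb.
P₂O₅ mass = 52%×101 + 3%×41.2 = 53.756 lb.
% P₂O₅ = 53.756 / 142.2 = 37.8031%.

37.803% P₂O₅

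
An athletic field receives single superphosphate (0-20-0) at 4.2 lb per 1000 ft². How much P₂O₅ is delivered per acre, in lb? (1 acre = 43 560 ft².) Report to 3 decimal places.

P₂O₅ per 1000 ft² = 4.2 × 20% = 0.84 lb.
Convert to per acre: 0.84 × 43.56 = 36.5904 lb.

36.590 lb P₂O₅ per acre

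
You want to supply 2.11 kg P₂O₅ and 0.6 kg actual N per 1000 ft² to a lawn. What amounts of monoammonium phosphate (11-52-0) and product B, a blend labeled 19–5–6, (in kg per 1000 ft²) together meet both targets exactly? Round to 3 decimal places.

Let a = kg of monoammonium phosphate, b = kg of product B (per 1000 ft²).
P₂O₅: 0.52·a + 0.05·b = 2.11
N: 0.11·a + 0.19·b = 0.6
Solving simultaneously: a = 3.97535, b = 0.856377.

3.975 kg monoammonium phosphate, 0.856 kg product B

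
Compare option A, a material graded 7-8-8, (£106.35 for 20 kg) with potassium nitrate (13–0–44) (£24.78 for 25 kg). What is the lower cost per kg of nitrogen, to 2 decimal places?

option A: N per bag = 20 × 7% = 1.4 kg; cost = 106.35 / 1.4 = £75.9643/kg N.
potassium nitrate: N per bag = 25 × 13% = 3.25 kg; cost = 24.78 / 3.25 = £7.6246/kg N.
potassium nitrate is cheaper.

£7.62 per kg N (potassium nitrate)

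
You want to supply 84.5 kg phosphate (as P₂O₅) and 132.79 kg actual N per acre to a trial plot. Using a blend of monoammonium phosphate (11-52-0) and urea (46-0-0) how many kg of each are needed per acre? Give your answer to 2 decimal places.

162.50 kg monoammonium phosphate, 249.82 kg urea

Let a = kg of monoammonium phosphate, b = kg of urea (per acre).
P₂O₅: 0.52·a + 0·b = 84.5
N: 0.11·a + 0.46·b = 132.79
Solving simultaneously: a = 162.5, b = 249.815.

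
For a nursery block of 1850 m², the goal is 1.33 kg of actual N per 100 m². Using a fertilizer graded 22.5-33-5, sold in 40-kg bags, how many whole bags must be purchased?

Product per 100 m² = 1.33 / 22.5% = 5.91111 kg.
Total product = 5.91111 × 1850 / 100 = 109.356 kg.
Bags = ⌈109.356 / 40⌉ = 3.

3 bags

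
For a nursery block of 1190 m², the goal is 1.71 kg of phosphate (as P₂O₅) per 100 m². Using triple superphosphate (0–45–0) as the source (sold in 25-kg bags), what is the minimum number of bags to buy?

2 bags

Product per 100 m² = 1.71 / 45% = 3.8 kg.
Total product = 3.8 × 1190 / 100 = 45.22 kg.
Bags = ⌈45.22 / 25⌉ = 2.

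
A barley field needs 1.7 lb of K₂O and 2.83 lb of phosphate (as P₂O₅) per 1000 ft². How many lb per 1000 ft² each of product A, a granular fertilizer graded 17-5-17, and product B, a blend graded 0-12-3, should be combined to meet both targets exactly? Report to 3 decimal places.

Per-1000 ft² balance (a = product A, b = product B):
K₂O: 0.17·a + 0.03·b = 1.7
P₂O₅: 0.05·a + 0.12·b = 2.83
Eliminate b: (row1) − 0.03/0.12·(row2) → 0.1575·a = 0.9925, so a = 6.30159.
Then b = (2.83 − 0.05·6.30159) / 0.12 = 20.9577.

6.302 lb product A, 20.958 lb product B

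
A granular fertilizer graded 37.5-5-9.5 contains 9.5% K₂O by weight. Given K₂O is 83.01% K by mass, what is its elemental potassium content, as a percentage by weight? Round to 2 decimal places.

%K = 9.5 × 0.8301 = 7.88595%.

7.89% K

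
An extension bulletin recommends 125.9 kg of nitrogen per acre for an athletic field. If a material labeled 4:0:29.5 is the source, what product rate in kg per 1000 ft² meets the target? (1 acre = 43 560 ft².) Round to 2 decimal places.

72.26 kg of product per thousand sq ft

Product per acre = 125.9 / 4% = 3147.5 kg.
Convert to per 1000 ft²: 3147.5 × 0.0229568 = 72.2567 kg.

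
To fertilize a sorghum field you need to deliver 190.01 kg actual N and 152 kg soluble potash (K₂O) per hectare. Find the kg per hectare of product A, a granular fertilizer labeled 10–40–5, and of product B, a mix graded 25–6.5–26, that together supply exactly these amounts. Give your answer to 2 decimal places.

Per-hectare balance (a = product A, b = product B):
N: 0.1·a + 0.25·b = 190.01
K₂O: 0.05·a + 0.26·b = 152
Eliminate a: (row1) − 0.1/0.05·(row2) → -0.27·b = -113.99, so b = 422.185.
Back-substitute: a = (190.01 − 0.25·422.185) / 0.1 = 844.637.

844.64 kg product A, 422.19 kg product B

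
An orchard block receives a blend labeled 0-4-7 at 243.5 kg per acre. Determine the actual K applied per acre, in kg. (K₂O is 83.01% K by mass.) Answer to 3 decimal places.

K₂O per acre = 243.5 × 7% = 17.045 kg.
Elemental K = 17.045 × 0.8301 = 14.1491 kg per acre.

14.149 kg K per acre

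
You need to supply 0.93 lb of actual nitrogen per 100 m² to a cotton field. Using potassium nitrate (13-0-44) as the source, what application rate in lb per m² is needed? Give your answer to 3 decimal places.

Product per 100 m² = 0.93 / 13% = 7.15385 lb.
Convert to per m²: 7.15385 × 0.01 = 0.0715385 lb.

0.072 lb of product per sq m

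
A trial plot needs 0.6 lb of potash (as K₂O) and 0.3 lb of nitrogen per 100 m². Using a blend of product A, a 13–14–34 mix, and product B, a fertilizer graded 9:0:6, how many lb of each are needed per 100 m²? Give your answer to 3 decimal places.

With a, b = lb per 100 m² of product A and product B:
K₂O: 0.34·a + 0.06·b = 0.6
N: 0.13·a + 0.09·b = 0.3
Eliminate a: (row1) − 0.34/0.13·(row2) → -0.175385·b = -0.184615, so b = 1.05263.
Back-substitute: a = (0.6 − 0.06·1.05263) / 0.34 = 1.57895.

1.579 lb product A, 1.053 lb product B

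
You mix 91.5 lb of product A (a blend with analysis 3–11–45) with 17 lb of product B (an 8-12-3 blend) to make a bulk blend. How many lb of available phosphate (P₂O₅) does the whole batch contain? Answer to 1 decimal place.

12.1 lb P₂O₅

P₂O₅ mass = 11%×91.5 + 12%×17 = 12.105 lb.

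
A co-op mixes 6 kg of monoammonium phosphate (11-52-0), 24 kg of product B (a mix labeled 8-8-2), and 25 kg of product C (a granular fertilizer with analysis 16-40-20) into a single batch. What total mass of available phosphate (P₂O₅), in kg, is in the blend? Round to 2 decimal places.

15.04 kg P₂O₅

P₂O₅ mass = 52%×6 + 8%×24 + 40%×25 = 15.04 kg.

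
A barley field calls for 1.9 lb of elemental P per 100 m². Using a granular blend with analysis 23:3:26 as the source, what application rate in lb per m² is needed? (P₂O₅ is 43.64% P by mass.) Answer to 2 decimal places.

1.45 lb of product per sq m

As P₂O₅: 1.9 / 0.4364 = 4.3538 lb per 100 m².
Product per 100 m² = 4.3538 / 3% = 145.127 lb.
Convert to per m²: 145.127 × 0.01 = 1.45127 lb.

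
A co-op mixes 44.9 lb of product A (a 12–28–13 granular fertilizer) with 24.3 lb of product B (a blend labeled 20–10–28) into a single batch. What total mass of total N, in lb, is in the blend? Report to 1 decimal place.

N mass = 12%×44.9 + 20%×24.3 = 10.248 lb.

10.2 lb N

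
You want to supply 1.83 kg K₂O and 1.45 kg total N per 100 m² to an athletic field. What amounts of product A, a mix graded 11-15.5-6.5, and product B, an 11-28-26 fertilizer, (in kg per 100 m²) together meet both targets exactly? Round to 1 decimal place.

Per-100 m² balance (a = product A, b = product B):
K₂O: 0.065·a + 0.26·b = 1.83
N: 0.11·a + 0.11·b = 1.45
Solving simultaneously: a = 8.19114, b = 4.99068.

8.2 kg product A, 5.0 kg product B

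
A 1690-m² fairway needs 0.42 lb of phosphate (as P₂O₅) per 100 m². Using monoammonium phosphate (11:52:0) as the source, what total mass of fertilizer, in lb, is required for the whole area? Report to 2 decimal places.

13.65 lb

Product per 100 m² = 0.42 / 52% = 0.807692 lb.
Total product = 0.807692 × 1690 / 100 = 13.65 lb.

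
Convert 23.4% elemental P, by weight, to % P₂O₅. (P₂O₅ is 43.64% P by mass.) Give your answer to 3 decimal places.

%P₂O₅ = 23.4 / 0.4364 = 53.6205%.

53.621% P₂O₅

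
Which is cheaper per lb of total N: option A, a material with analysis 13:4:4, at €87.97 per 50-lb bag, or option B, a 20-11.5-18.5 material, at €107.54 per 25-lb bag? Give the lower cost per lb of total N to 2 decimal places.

option A: N per bag = 50 × 13% = 6.5 lb; cost = 87.97 / 6.5 = €13.5338/lb N.
option B: N per bag = 25 × 20% = 5 lb; cost = 107.54 / 5 = €21.5080/lb N.
option A is cheaper.

€13.53 per lb N (option A)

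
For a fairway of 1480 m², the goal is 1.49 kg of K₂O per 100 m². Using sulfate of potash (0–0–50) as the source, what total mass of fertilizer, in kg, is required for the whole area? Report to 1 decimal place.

Product per 100 m² = 1.49 / 50% = 2.98 kg.
Total product = 2.98 × 1480 / 100 = 44.104 kg.

44.1 kg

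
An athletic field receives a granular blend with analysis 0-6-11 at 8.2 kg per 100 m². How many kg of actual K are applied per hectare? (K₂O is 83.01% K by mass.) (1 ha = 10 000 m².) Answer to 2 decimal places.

74.88 kg K per hectare

K₂O per 100 m² = 8.2 × 11% = 0.902 kg.
Elemental K = 0.902 × 0.8301 = 0.74875 kg per 100 m².
Convert to per hectare: 0.74875 × 100 = 74.875 kg.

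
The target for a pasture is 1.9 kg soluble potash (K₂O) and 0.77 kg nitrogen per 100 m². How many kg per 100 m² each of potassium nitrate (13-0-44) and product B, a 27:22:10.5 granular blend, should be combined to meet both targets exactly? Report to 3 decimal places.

4.110 kg potassium nitrate, 0.873 kg product B

With a, b = kg per 100 m² of potassium nitrate and product B:
K₂O: 0.44·a + 0.105·b = 1.9
N: 0.13·a + 0.27·b = 0.77
Eliminate a: (row1) − 0.44/0.13·(row2) → -0.808846·b = -0.706154, so b = 0.873039.
Back-substitute: a = (1.9 − 0.105·0.873039) / 0.44 = 4.10984.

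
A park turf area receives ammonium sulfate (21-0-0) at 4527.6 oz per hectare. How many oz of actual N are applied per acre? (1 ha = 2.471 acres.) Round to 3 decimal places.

nitrogen per hectare = 4527.6 × 21% = 950.796 oz.
Convert to per acre: 950.796 × 0.404694 = 384.7819 oz.

384.782 oz N per acre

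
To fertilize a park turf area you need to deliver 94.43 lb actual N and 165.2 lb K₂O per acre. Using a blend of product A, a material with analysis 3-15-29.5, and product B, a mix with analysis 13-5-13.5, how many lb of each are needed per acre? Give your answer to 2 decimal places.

Per-acre balance (a = product A, b = product B):
N: 0.03·a + 0.13·b = 94.43
K₂O: 0.295·a + 0.135·b = 165.2
Eliminate b: (row1) − 0.13/0.135·(row2) → -0.254074·a = -64.6515, so a = 254.459.
Then b = (165.2 − 0.295·254.459) / 0.135 = 667.663.

254.46 lb product A, 667.66 lb product B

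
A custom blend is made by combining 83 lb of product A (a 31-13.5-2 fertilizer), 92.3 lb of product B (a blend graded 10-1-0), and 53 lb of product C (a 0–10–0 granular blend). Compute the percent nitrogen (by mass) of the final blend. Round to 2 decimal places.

Total mass = 83 + 92.3 + 53 = 228.3 lb.
N mass = 31%×83 + 10%×92.3 + 0%×53 = 34.96 lb.
% N = 34.96 / 228.3 = 15.3132%.

15.31% N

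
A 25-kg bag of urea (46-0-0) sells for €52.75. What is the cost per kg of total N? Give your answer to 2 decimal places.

N in bag = 25 × 46% = 11.5 kg.
Cost per kg N = €52.75 / 11.5 = €4.5870.

€4.59 per kg N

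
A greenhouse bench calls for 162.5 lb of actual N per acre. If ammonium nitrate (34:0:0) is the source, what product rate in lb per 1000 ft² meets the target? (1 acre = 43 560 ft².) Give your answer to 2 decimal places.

Product per acre = 162.5 / 34% = 477.941 lb.
Convert to per 1000 ft²: 477.941 × 0.0229568 = 10.972 lb.

10.97 lb of product per thousand sq ft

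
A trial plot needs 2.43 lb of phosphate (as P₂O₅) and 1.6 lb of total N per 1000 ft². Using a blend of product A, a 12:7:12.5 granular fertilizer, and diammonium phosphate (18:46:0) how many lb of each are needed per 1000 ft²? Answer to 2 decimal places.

Per-1000 ft² balance (a = product A, b = diammonium phosphate):
P₂O₅: 0.07·a + 0.46·b = 2.43
N: 0.12·a + 0.18·b = 1.6
Solving simultaneously: a = 7.00939, b = 4.21596.

7.01 lb product A, 4.22 lb diammonium phosphate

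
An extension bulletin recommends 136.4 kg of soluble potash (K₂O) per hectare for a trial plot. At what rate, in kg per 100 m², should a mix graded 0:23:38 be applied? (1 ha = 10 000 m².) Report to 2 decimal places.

Product per hectare = 136.4 / 38% = 358.947 kg.
Convert to per 100 m²: 358.947 × 0.01 = 3.58947 kg.

3.59 kg of product per hundred sq m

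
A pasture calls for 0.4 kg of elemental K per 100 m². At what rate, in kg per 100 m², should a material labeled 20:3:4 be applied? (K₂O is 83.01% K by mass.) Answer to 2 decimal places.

12.05 kg of product per hundred sq m

As K₂O: 0.4 / 0.8301 = 0.48187 kg per 100 m².
Product per 100 m² = 0.48187 / 4% = 12.0467 kg.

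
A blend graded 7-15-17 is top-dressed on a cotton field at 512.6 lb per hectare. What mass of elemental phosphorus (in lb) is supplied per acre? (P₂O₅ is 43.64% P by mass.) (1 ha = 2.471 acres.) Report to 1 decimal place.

13.6 lb P per acre

P₂O₅ per hectare = 512.6 × 15% = 76.89 lb.
Elemental P = 76.89 × 0.4364 = 33.5548 lb per hectare.
Convert to per acre: 33.5548 × 0.404694 = 13.5794 lb.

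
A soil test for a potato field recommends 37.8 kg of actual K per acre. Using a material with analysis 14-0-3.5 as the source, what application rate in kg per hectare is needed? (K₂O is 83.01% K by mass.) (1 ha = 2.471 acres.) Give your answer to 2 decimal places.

3214.89 kg of product per hectare

As K₂O: 37.8 / 0.8301 = 45.5367 kg per acre.
Product per acre = 45.5367 / 3.5% = 1301.05 kg.
Convert to per hectare: 1301.05 × 2.471 = 3214.8898 kg.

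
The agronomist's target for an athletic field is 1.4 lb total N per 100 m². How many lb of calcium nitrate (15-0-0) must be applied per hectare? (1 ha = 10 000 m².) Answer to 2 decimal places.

933.33 lb of product per hectare

Product per 100 m² = 1.4 / 15% = 9.33333 lb.
Convert to per hectare: 9.33333 × 100 = 933.333 lb.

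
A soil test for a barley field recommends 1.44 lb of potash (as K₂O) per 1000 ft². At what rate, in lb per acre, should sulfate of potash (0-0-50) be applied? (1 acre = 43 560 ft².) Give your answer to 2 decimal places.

Product per 1000 ft² = 1.44 / 50% = 2.88 lb.
Convert to per acre: 2.88 × 43.56 = 125.453 lb.

125.45 lb of product per acre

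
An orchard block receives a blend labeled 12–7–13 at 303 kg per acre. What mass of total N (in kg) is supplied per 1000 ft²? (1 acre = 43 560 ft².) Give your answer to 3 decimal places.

0.835 kg N per thousand sq ft

nitrogen per acre = 303 × 12% = 36.36 kg.
Convert to per 1000 ft²: 36.36 × 0.0229568 = 0.834711 kg.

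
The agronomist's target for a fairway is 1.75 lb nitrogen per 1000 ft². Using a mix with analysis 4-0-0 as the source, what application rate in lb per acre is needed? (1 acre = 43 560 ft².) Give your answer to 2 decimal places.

Product per 1000 ft² = 1.75 / 4% = 43.75 lb.
Convert to per acre: 43.75 × 43.56 = 1905.75 lb.

1905.75 lb of product per acre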